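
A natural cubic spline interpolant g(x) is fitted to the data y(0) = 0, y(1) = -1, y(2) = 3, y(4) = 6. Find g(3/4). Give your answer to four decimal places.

Put M_i = g'' at the i-th knot. Here h = (1, 1, 2) and Δ = (-1, 4, 3/2), so the interior equations h_(i-1)·M_(i-1) + 2(h_(i-1)+h_i)·M_i + h_i·M_(i+1) = 6(Δ_i − Δ_(i-1)) read
  1·M_0 + 4·M_1 + 1·M_2 = 6(Δ_1 - Δ_0) = 30
  1·M_1 + 6·M_2 + 2·M_3 = 6(Δ_2 - Δ_1) = -15
Natural end conditions: M_0 = M_3 = 0.
Hence M_0 = 0, M_1 = 195/23, M_2 = -90/23, M_3 = 0.
On [0, 1], g(x) = 0 - 111/46·x + 0·x² + 65/46·x³.
With x = 3/4: g(3/4) = -3573/2944.

-1.2137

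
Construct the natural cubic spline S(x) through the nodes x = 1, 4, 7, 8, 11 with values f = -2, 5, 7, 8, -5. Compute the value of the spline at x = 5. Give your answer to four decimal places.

5.7651

With m_i denoting the second derivative at x_i, h_i = 3, 3, 1, 3, and Δ_i = (y_(i+1) − y_i)/h_i = 7/3, 2/3, 1, -13/3:
  3·m_0 + 12·m_1 + 3·m_2 = 6(Δ_1 - Δ_0) = -10
  3·m_1 + 8·m_2 + 1·m_3 = 6(Δ_2 - Δ_1) = 2
  1·m_2 + 8·m_3 + 3·m_4 = 6(Δ_3 - Δ_2) = -32
Natural end conditions: m_0 = m_4 = 0.
Hence m_0 = 0, m_1 = -43/38, m_2 = 68/57, m_3 = -473/114, m_4 = 0.
On [4, 7], S(x) = 5 + 137/114·(x - 4) - 43/76·(x - 4)² + 265/2052·(x - 4)³.
With (x - 4) = 1: S(5) = 5915/1026.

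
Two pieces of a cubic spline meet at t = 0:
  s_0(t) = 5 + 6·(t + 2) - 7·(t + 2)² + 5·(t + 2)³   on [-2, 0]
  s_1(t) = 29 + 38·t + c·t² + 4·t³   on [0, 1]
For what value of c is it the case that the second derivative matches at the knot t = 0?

23

s_0''(t) = -14 + 30·(t + 2), so s_0''(0) = 46. On the right, s_1''(0) = 2c, so c = 23.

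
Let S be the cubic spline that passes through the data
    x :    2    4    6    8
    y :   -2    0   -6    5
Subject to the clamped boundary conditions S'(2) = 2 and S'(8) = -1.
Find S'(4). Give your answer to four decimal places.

Put M_i = S'' at the i-th knot. Here h = (2, 2, 2) and Δ = (1, -3, 11/2), so the interior equations h_(i-1)·M_(i-1) + 2(h_(i-1)+h_i)·M_i + h_i·M_(i+1) = 6(Δ_i − Δ_(i-1)) read
  2·M_0 + 8·M_1 + 2·M_2 = 6(Δ_1 - Δ_0) = -24
  2·M_1 + 8·M_2 + 2·M_3 = 6(Δ_2 - Δ_1) = 51
Clamped end conditions give two more equations: 2h_0·M_0 + h_0·M_1 = 6(Δ_0 - S'(2)) = -6 and h_2·M_2 + 2h_2·M_3 = 6(S'(8) - Δ_2) = -39.
Solving: M_0 = 17/10, M_1 = -32/5, M_2 = 119/10, M_3 = -157/10.
On [4, 6], S'(x) = b_1 + 2c_1·(x - 4) + 3d_1·(x - 4)² with b_1 = Δ_1 - h_1(2M_1 + M_2)/6 = -27/10, c_1 = M_1/2 = -16/5, d_1 = (M_2 - M_1)/(6h_1) = 61/40. So S'(4) = -27/10.

-2.7000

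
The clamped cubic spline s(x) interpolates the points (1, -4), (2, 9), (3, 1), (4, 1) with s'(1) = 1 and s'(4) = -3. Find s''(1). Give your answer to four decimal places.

63.7333

Write σ_i for s''(x_i). With h_i = 1, 1, 1 and divided differences Δ_i = 13, -8, 0, the continuity of s' gives the tridiagonal system
  1·σ_0 + 4·σ_1 + 1·σ_2 = 6(Δ_1 - Δ_0) = -126
  1·σ_1 + 4·σ_2 + 1·σ_3 = 6(Δ_2 - Δ_1) = 48
Clamped end conditions give two more equations: 2h_0·σ_0 + h_0·σ_1 = 6(Δ_0 - s'(1)) = 72 and h_2·σ_2 + 2h_2·σ_3 = 6(s'(4) - Δ_2) = -18.
Forward elimination and back-substitution give σ_0 = 956/15, σ_1 = -832/15, σ_2 = 482/15, σ_3 = -376/15.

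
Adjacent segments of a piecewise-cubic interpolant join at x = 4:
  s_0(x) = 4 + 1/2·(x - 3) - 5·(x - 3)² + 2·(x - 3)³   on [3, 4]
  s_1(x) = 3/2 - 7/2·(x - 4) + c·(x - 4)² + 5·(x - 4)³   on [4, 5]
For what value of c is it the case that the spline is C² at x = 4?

s_0''(x) = -10 + 12·(x - 3), so s_0''(4) = 2. On the right, s_1''(4) = 2c, so c = 1.

1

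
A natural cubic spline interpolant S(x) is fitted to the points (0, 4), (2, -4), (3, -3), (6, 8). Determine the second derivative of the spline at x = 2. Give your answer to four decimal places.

4.7660

Put m_i = S'' at the i-th knot. Here h = (2, 1, 3) and Δ = (-4, 1, 11/3), so the interior equations h_(i-1)·m_(i-1) + 2(h_(i-1)+h_i)·m_i + h_i·m_(i+1) = 6(Δ_i − Δ_(i-1)) read
  2·m_0 + 6·m_1 + 1·m_2 = 6(Δ_1 - Δ_0) = 30
  1·m_1 + 8·m_2 + 3·m_3 = 6(Δ_2 - Δ_1) = 16
Natural end conditions: m_0 = m_3 = 0.
Solving the tridiagonal system: m_0 = 0, m_1 = 224/47, m_2 = 66/47, m_3 = 0.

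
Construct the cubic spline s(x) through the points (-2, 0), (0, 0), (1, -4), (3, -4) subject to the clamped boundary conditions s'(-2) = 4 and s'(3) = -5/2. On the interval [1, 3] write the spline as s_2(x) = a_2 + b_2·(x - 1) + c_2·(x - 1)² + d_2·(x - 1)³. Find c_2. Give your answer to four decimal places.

3.5313

Write M_i for s''(x_i). With h_i = 2, 1, 2 and divided differences Δ_i = 0, -4, 0, the continuity of s' gives the tridiagonal system
  2·M_0 + 6·M_1 + 1·M_2 = 6(Δ_1 - Δ_0) = -24
  1·M_1 + 6·M_2 + 2·M_3 = 6(Δ_2 - Δ_1) = 24
Clamped end conditions give two more equations: 2h_0·M_0 + h_0·M_1 = 6(Δ_0 - s'(-2)) = -24 and h_2·M_2 + 2h_2·M_3 = 6(s'(3) - Δ_2) = -15.
Forward elimination and back-substitution give M_0 = -131/32, M_1 = -61/16, M_2 = 113/16, M_3 = -233/32.
On [1, 3], with s_2(x) = a_2 + b_2·(x - 1) + c_2·(x - 1)² + d_2·(x - 1)³: c_2 = M_2/2 = 113/32, d_2 = (M_3 - M_2)/(6h_2) = -153/128, b_2 = Δ_2 - h_2(2M_2 + M_3)/6 = -73/32.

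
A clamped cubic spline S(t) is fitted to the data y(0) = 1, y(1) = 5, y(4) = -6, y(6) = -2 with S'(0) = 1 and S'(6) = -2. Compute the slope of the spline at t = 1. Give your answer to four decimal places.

Write σ_i for S''(x_i). With h_i = 1, 3, 2 and divided differences Δ_i = 4, -11/3, 2, the continuity of S' gives the tridiagonal system
  1·σ_0 + 8·σ_1 + 3·σ_2 = 6(Δ_1 - Δ_0) = -46
  3·σ_1 + 10·σ_2 + 2·σ_3 = 6(Δ_2 - Δ_1) = 34
Clamped end conditions give two more equations: 2h_0·σ_0 + h_0·σ_1 = 6(Δ_0 - S'(0)) = 18 and h_2·σ_2 + 2h_2·σ_3 = 6(S'(6) - Δ_2) = -24.
Solving: σ_0 = 562/39, σ_1 = -422/39, σ_2 = 340/39, σ_3 = -404/39.
On [1, 4], S'(t) = b_1 + 2c_1·(t - 1) + 3d_1·(t - 1)² with b_1 = Δ_1 - h_1(2σ_1 + σ_2)/6 = 109/39, c_1 = σ_1/2 = -211/39, d_1 = (σ_2 - σ_1)/(6h_1) = 127/117. So S'(1) = 109/39.

2.7949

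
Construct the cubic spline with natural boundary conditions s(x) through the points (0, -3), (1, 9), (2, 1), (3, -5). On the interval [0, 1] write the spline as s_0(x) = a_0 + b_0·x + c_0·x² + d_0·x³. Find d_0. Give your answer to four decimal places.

-5.4667

Put m_i = s'' at the i-th knot. Here h = (1, 1, 1) and Δ = (12, -8, -6), so the interior equations h_(i-1)·m_(i-1) + 2(h_(i-1)+h_i)·m_i + h_i·m_(i+1) = 6(Δ_i − Δ_(i-1)) read
  1·m_0 + 4·m_1 + 1·m_2 = 6(Δ_1 - Δ_0) = -120
  1·m_1 + 4·m_2 + 1·m_3 = 6(Δ_2 - Δ_1) = 12
Natural end conditions: m_0 = m_3 = 0.
Solving: m_0 = 0, m_1 = -164/5, m_2 = 56/5, m_3 = 0.
On [0, 1], with s_0(x) = a_0 + b_0·x + c_0·x² + d_0·x³: c_0 = m_0/2 = 0, d_0 = (m_1 - m_0)/(6h_0) = -82/15, b_0 = Δ_0 - h_0(2m_0 + m_1)/6 = 262/15.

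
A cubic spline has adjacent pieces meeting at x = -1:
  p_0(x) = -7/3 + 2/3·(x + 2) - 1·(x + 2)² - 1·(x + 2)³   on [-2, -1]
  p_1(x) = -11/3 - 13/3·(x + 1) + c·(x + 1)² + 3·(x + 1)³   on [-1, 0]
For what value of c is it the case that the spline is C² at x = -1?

-4

p_0''(x) = -2 - 6·(x + 2), so p_0''(-1) = -8. On the right, p_1''(-1) = 2c, so c = -4.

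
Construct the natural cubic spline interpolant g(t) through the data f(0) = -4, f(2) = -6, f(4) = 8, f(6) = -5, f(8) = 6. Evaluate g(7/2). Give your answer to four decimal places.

6.4118

With σ_i denoting the second derivative at x_i, h_i = 2, 2, 2, 2, and Δ_i = (y_(i+1) − y_i)/h_i = -1, 7, -13/2, 11/2:
  2·σ_0 + 8·σ_1 + 2·σ_2 = 6(Δ_1 - Δ_0) = 48
  2·σ_1 + 8·σ_2 + 2·σ_3 = 6(Δ_2 - Δ_1) = -81
  2·σ_2 + 8·σ_3 + 2·σ_4 = 6(Δ_3 - Δ_2) = 72
Natural end conditions: σ_0 = σ_4 = 0.
Hence σ_0 = 0, σ_1 = 279/28, σ_2 = -111/7, σ_3 = 363/28, σ_4 = 0.
On [2, 4], g(t) = -6 + 79/14·(t - 2) + 279/56·(t - 2)² - 241/112·(t - 2)³.
With (t - 2) = 3/2: g(7/2) = 5745/896.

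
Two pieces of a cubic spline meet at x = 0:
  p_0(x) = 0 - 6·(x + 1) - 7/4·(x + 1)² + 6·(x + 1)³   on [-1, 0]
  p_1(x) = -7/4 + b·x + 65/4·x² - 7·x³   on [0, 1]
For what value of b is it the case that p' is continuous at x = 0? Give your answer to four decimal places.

p_0'(x) = -6 - 7/2·(x + 1) + 18·(x + 1)², so p_0'(0) = 17/2. On the right, p_1'(0) = b, so b = 17/2.

8.5000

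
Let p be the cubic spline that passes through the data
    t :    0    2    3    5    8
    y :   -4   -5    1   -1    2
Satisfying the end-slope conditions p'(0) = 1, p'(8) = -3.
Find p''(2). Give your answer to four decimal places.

10.8146

Write m_i for p''(x_i). With h_i = 2, 1, 2, 3 and divided differences Δ_i = -1/2, 6, -1, 1, the continuity of p' gives the tridiagonal system
  2·m_0 + 6·m_1 + 1·m_2 = 6(Δ_1 - Δ_0) = 39
  1·m_1 + 6·m_2 + 2·m_3 = 6(Δ_2 - Δ_1) = -42
  2·m_2 + 10·m_3 + 3·m_4 = 6(Δ_3 - Δ_2) = 12
Clamped end conditions give two more equations: 2h_0·m_0 + h_0·m_1 = 6(Δ_0 - p'(0)) = -9 and h_3·m_3 + 2h_3·m_4 = 6(p'(8) - Δ_3) = -24.
Forward elimination and back-substitution give m_0 = -4625/604, m_1 = 1633/151, m_2 = -3193/302, m_3 = 802/151, m_4 = -1005/151.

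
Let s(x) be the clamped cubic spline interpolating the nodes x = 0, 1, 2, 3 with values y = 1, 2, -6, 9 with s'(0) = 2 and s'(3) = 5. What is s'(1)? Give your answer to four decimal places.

With σ_i denoting the second derivative at x_i, h_i = 1, 1, 1, and Δ_i = (y_(i+1) − y_i)/h_i = 1, -8, 15:
  1·σ_0 + 4·σ_1 + 1·σ_2 = 6(Δ_1 - Δ_0) = -54
  1·σ_1 + 4·σ_2 + 1·σ_3 = 6(Δ_2 - Δ_1) = 138
Clamped end conditions give two more equations: 2h_0·σ_0 + h_0·σ_1 = 6(Δ_0 - s'(0)) = -6 and h_2·σ_2 + 2h_2·σ_3 = 6(s'(3) - Δ_2) = -60.
Forward elimination and back-substitution give σ_0 = 62/5, σ_1 = -154/5, σ_2 = 284/5, σ_3 = -292/5.
On [1, 2], s'(x) = b_1 + 2c_1·(x - 1) + 3d_1·(x - 1)² with b_1 = Δ_1 - h_1(2σ_1 + σ_2)/6 = -36/5, c_1 = σ_1/2 = -77/5, d_1 = (σ_2 - σ_1)/(6h_1) = 73/5. So s'(1) = -36/5.

-7.2000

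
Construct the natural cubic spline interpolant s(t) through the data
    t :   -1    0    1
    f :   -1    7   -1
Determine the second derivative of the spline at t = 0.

Write M_i for s''(x_i). With h_i = 1, 1 and divided differences Δ_i = 8, -8, the continuity of s' gives the tridiagonal system
  1·M_0 + 4·M_1 + 1·M_2 = 6(Δ_1 - Δ_0) = -96
Natural end conditions: M_0 = M_2 = 0.
Solving the tridiagonal system: M_0 = 0, M_1 = -24, M_2 = 0.

-24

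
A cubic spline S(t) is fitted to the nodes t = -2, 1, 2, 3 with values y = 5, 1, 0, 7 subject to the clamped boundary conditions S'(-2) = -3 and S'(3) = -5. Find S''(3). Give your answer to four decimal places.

-48.6207

Write σ_i for S''(x_i). With h_i = 3, 1, 1 and divided differences Δ_i = -4/3, -1, 7, the continuity of S' gives the tridiagonal system
  3·σ_0 + 8·σ_1 + 1·σ_2 = 6(Δ_1 - Δ_0) = 2
  1·σ_1 + 4·σ_2 + 1·σ_3 = 6(Δ_2 - Δ_1) = 48
Clamped end conditions give two more equations: 2h_0·σ_0 + h_0·σ_1 = 6(Δ_0 - S'(-2)) = 10 and h_2·σ_2 + 2h_2·σ_3 = 6(S'(3) - Δ_2) = -72.
Hence σ_0 = 334/87, σ_1 = -126/29, σ_2 = 732/29, σ_3 = -1410/29.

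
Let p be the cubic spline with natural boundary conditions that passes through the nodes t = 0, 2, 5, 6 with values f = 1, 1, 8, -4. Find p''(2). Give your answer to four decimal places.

Let σ_i = p''(x_i). Step sizes h_i = 2, 3, 1; slopes of the chords Δ_i = (y_(i+1) - y_i)/h_i = 0, 7/3, -12.
  2·σ_0 + 10·σ_1 + 3·σ_2 = 6(Δ_1 - Δ_0) = 14
  3·σ_1 + 8·σ_2 + 1·σ_3 = 6(Δ_2 - Δ_1) = -86
Natural end conditions: σ_0 = σ_3 = 0.
Forward elimination and back-substitution give σ_0 = 0, σ_1 = 370/71, σ_2 = -902/71, σ_3 = 0.

5.2113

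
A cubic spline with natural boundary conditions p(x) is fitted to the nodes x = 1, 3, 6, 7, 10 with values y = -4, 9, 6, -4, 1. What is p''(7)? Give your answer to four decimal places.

9.6326

Put σ_i = p'' at the i-th knot. Here h = (2, 3, 1, 3) and Δ = (13/2, -1, -10, 5/3), so the interior equations h_(i-1)·σ_(i-1) + 2(h_(i-1)+h_i)·σ_i + h_i·σ_(i+1) = 6(Δ_i − Δ_(i-1)) read
  2·σ_0 + 10·σ_1 + 3·σ_2 = 6(Δ_1 - Δ_0) = -45
  3·σ_1 + 8·σ_2 + 1·σ_3 = 6(Δ_2 - Δ_1) = -54
  1·σ_2 + 8·σ_3 + 3·σ_4 = 6(Δ_3 - Δ_2) = 70
Natural end conditions: σ_0 = σ_4 = 0.
Solving: σ_0 = 0, σ_1 = -443/186, σ_2 = -1970/279, σ_3 = 5375/558, σ_4 = 0.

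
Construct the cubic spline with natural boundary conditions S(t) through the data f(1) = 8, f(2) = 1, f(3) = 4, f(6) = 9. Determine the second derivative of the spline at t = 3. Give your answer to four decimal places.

Let M_i = S''(x_i). Step sizes h_i = 1, 1, 3; slopes of the chords Δ_i = (y_(i+1) - y_i)/h_i = -7, 3, 5/3.
  1·M_0 + 4·M_1 + 1·M_2 = 6(Δ_1 - Δ_0) = 60
  1·M_1 + 8·M_2 + 3·M_3 = 6(Δ_2 - Δ_1) = -8
Natural end conditions: M_0 = M_3 = 0.
Forward elimination and back-substitution give M_0 = 0, M_1 = 488/31, M_2 = -92/31, M_3 = 0.

-2.9677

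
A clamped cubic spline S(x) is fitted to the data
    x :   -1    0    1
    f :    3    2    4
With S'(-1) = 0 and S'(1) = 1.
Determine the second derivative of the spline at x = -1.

Put σ_i = S'' at the i-th knot. Here h = (1, 1) and Δ = (-1, 2), so the interior equations h_(i-1)·σ_(i-1) + 2(h_(i-1)+h_i)·σ_i + h_i·σ_(i+1) = 6(Δ_i − Δ_(i-1)) read
  1·σ_0 + 4·σ_1 + 1·σ_2 = 6(Δ_1 - Δ_0) = 18
Clamped end conditions give two more equations: 2h_0·σ_0 + h_0·σ_1 = 6(Δ_0 - S'(-1)) = -6 and h_1·σ_1 + 2h_1·σ_2 = 6(S'(1) - Δ_1) = -6.
Forward elimination and back-substitution give σ_0 = -7, σ_1 = 8, σ_2 = -7.

-7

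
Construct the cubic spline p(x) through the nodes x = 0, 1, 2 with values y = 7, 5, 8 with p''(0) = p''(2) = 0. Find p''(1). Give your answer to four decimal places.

7.5000

Let M_i = p''(x_i). Step sizes h_i = 1, 1; slopes of the chords Δ_i = (y_(i+1) - y_i)/h_i = -2, 3.
  1·M_0 + 4·M_1 + 1·M_2 = 6(Δ_1 - Δ_0) = 30
Natural end conditions: M_0 = M_2 = 0.
Hence M_0 = 0, M_1 = 15/2, M_2 = 0.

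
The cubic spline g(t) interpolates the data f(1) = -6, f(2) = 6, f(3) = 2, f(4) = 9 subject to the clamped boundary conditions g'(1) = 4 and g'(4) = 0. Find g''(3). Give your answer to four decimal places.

37.7333

With M_i denoting the second derivative at x_i, h_i = 1, 1, 1, and Δ_i = (y_(i+1) − y_i)/h_i = 12, -4, 7:
  1·M_0 + 4·M_1 + 1·M_2 = 6(Δ_1 - Δ_0) = -96
  1·M_1 + 4·M_2 + 1·M_3 = 6(Δ_2 - Δ_1) = 66
Clamped end conditions give two more equations: 2h_0·M_0 + h_0·M_1 = 6(Δ_0 - g'(1)) = 48 and h_2·M_2 + 2h_2·M_3 = 6(g'(4) - Δ_2) = -42.
Hence M_0 = 698/15, M_1 = -676/15, M_2 = 566/15, M_3 = -598/15.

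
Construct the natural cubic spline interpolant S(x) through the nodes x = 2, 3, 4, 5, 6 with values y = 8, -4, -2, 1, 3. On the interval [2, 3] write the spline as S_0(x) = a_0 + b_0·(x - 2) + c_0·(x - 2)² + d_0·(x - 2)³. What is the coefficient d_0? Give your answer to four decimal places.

With M_i denoting the second derivative at x_i, h_i = 1, 1, 1, 1, and Δ_i = (y_(i+1) − y_i)/h_i = -12, 2, 3, 2:
  1·M_0 + 4·M_1 + 1·M_2 = 6(Δ_1 - Δ_0) = 84
  1·M_1 + 4·M_2 + 1·M_3 = 6(Δ_2 - Δ_1) = 6
  1·M_2 + 4·M_3 + 1·M_4 = 6(Δ_3 - Δ_2) = -6
Natural end conditions: M_0 = M_4 = 0.
Forward elimination and back-substitution give M_0 = 0, M_1 = 615/28, M_2 = -27/7, M_3 = -15/28, M_4 = 0.
On [2, 3], with S_0(x) = a_0 + b_0·(x - 2) + c_0·(x - 2)² + d_0·(x - 2)³: c_0 = M_0/2 = 0, d_0 = (M_1 - M_0)/(6h_0) = 205/56, b_0 = Δ_0 - h_0(2M_0 + M_1)/6 = -877/56.

3.6607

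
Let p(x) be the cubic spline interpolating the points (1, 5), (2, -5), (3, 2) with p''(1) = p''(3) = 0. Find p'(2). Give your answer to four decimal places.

Let M_i = p''(x_i). Step sizes h_i = 1, 1; slopes of the chords Δ_i = (y_(i+1) - y_i)/h_i = -10, 7.
  1·M_0 + 4·M_1 + 1·M_2 = 6(Δ_1 - Δ_0) = 102
Natural end conditions: M_0 = M_2 = 0.
Solving the tridiagonal system: M_0 = 0, M_1 = 51/2, M_2 = 0.
On [2, 3], p'(x) = b_1 + 2c_1·(x - 2) + 3d_1·(x - 2)² with b_1 = Δ_1 - h_1(2M_1 + M_2)/6 = -3/2, c_1 = M_1/2 = 51/4, d_1 = (M_2 - M_1)/(6h_1) = -17/4. So p'(2) = -3/2.

-1.5000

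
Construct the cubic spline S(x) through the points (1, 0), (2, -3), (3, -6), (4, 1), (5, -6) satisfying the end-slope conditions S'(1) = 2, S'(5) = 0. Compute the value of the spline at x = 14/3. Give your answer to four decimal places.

Write M_i for S''(x_i). With h_i = 1, 1, 1, 1 and divided differences Δ_i = -3, -3, 7, -7, the continuity of S' gives the tridiagonal system
  1·M_0 + 4·M_1 + 1·M_2 = 6(Δ_1 - Δ_0) = 0
  1·M_1 + 4·M_2 + 1·M_3 = 6(Δ_2 - Δ_1) = 60
  1·M_2 + 4·M_3 + 1·M_4 = 6(Δ_3 - Δ_2) = -84
Clamped end conditions give two more equations: 2h_0·M_0 + h_0·M_1 = 6(Δ_0 - S'(1)) = -30 and h_3·M_3 + 2h_3·M_4 = 6(S'(5) - Δ_3) = 42.
Forward elimination and back-substitution give M_0 = -95/7, M_1 = -20/7, M_2 = 25, M_3 = -260/7, M_4 = 277/7.
On [4, 5], S(x) = 1 - 17/14·(x - 4) - 130/7·(x - 4)² + 179/14·(x - 4)³.
With (x - 4) = 2/3: S(14/3) = -808/189.

-4.2751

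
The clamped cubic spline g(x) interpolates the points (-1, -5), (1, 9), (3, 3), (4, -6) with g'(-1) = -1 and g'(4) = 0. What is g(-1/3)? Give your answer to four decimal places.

-2.5749

Let σ_i = g''(x_i). Step sizes h_i = 2, 2, 1; slopes of the chords Δ_i = (y_(i+1) - y_i)/h_i = 7, -3, -9.
  2·σ_0 + 8·σ_1 + 2·σ_2 = 6(Δ_1 - Δ_0) = -60
  2·σ_1 + 6·σ_2 + 1·σ_3 = 6(Δ_2 - Δ_1) = -36
Clamped end conditions give two more equations: 2h_0·σ_0 + h_0·σ_1 = 6(Δ_0 - g'(-1)) = 48 and h_2·σ_2 + 2h_2·σ_3 = 6(g'(4) - Δ_2) = 54.
Solving the tridiagonal system: σ_0 = 388/23, σ_1 = -224/23, σ_2 = -182/23, σ_3 = 712/23.
On [-1, 1], g(x) = -5 - 1·(x + 1) + 194/23·(x + 1)² - 51/23·(x + 1)³.
With (x + 1) = 2/3: g(-1/3) = -533/207.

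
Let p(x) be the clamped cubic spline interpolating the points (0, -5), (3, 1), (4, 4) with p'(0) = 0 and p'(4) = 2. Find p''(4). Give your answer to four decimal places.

-3.2500

Put M_i = p'' at the i-th knot. Here h = (3, 1) and Δ = (2, 3), so the interior equations h_(i-1)·M_(i-1) + 2(h_(i-1)+h_i)·M_i + h_i·M_(i+1) = 6(Δ_i − Δ_(i-1)) read
  3·M_0 + 8·M_1 + 1·M_2 = 6(Δ_1 - Δ_0) = 6
Clamped end conditions give two more equations: 2h_0·M_0 + h_0·M_1 = 6(Δ_0 - p'(0)) = 12 and h_1·M_1 + 2h_1·M_2 = 6(p'(4) - Δ_1) = -6.
Forward elimination and back-substitution give M_0 = 7/4, M_1 = 1/2, M_2 = -13/4.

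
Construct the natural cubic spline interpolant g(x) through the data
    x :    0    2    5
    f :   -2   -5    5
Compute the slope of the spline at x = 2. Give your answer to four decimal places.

With M_i denoting the second derivative at x_i, h_i = 2, 3, and Δ_i = (y_(i+1) − y_i)/h_i = -3/2, 10/3:
  2·M_0 + 10·M_1 + 3·M_2 = 6(Δ_1 - Δ_0) = 29
Natural end conditions: M_0 = M_2 = 0.
Forward elimination and back-substitution give M_0 = 0, M_1 = 29/10, M_2 = 0.
On [2, 5], g'(x) = b_1 + 2c_1·(x - 2) + 3d_1·(x - 2)² with b_1 = Δ_1 - h_1(2M_1 + M_2)/6 = 13/30, c_1 = M_1/2 = 29/20, d_1 = (M_2 - M_1)/(6h_1) = -29/180. So g'(2) = 13/30.

0.4333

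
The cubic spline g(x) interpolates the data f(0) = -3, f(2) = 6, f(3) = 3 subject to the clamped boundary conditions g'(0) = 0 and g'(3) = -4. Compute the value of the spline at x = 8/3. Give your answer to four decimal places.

4.4136

Write m_i for g''(x_i). With h_i = 2, 1 and divided differences Δ_i = 9/2, -3, the continuity of g' gives the tridiagonal system
  2·m_0 + 6·m_1 + 1·m_2 = 6(Δ_1 - Δ_0) = -45
Clamped end conditions give two more equations: 2h_0·m_0 + h_0·m_1 = 6(Δ_0 - g'(0)) = 27 and h_1·m_1 + 2h_1·m_2 = 6(g'(3) - Δ_1) = -6.
Solving the tridiagonal system: m_0 = 155/12, m_1 = -37/3, m_2 = 19/6.
On [2, 3], g(x) = 6 + 7/12·(x - 2) - 37/6·(x - 2)² + 31/12·(x - 2)³.
With (x - 2) = 2/3: g(8/3) = 715/162.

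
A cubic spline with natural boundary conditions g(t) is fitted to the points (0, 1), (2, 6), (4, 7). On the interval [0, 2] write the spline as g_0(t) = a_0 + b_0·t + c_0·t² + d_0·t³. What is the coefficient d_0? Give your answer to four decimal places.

-0.1250

Put M_i = g'' at the i-th knot. Here h = (2, 2) and Δ = (5/2, 1/2), so the interior equations h_(i-1)·M_(i-1) + 2(h_(i-1)+h_i)·M_i + h_i·M_(i+1) = 6(Δ_i − Δ_(i-1)) read
  2·M_0 + 8·M_1 + 2·M_2 = 6(Δ_1 - Δ_0) = -12
Natural end conditions: M_0 = M_2 = 0.
Solving the tridiagonal system: M_0 = 0, M_1 = -3/2, M_2 = 0.
On [0, 2], with g_0(t) = a_0 + b_0·t + c_0·t² + d_0·t³: c_0 = M_0/2 = 0, d_0 = (M_1 - M_0)/(6h_0) = -1/8, b_0 = Δ_0 - h_0(2M_0 + M_1)/6 = 3.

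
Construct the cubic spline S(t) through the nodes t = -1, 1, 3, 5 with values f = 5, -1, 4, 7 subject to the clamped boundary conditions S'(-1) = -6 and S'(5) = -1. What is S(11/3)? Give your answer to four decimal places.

Put M_i = S'' at the i-th knot. Here h = (2, 2, 2) and Δ = (-3, 5/2, 3/2), so the interior equations h_(i-1)·M_(i-1) + 2(h_(i-1)+h_i)·M_i + h_i·M_(i+1) = 6(Δ_i − Δ_(i-1)) read
  2·M_0 + 8·M_1 + 2·M_2 = 6(Δ_1 - Δ_0) = 33
  2·M_1 + 8·M_2 + 2·M_3 = 6(Δ_2 - Δ_1) = -6
Clamped end conditions give two more equations: 2h_0·M_0 + h_0·M_1 = 6(Δ_0 - S'(-1)) = 18 and h_2·M_2 + 2h_2·M_3 = 6(S'(5) - Δ_2) = -15.
Forward elimination and back-substitution give M_0 = 8/3, M_1 = 11/3, M_2 = -5/6, M_3 = -10/3.
On [3, 5], S(t) = 4 + 19/6·(t - 3) - 5/12·(t - 3)² - 5/24·(t - 3)³.
With (t - 3) = 2/3: S(11/3) = 475/81.

5.8642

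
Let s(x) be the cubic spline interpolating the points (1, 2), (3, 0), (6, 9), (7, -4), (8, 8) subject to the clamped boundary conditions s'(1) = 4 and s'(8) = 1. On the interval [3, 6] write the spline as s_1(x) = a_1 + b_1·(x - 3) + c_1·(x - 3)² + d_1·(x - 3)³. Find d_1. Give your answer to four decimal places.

With σ_i denoting the second derivative at x_i, h_i = 2, 3, 1, 1, and Δ_i = (y_(i+1) − y_i)/h_i = -1, 3, -13, 12:
  2·σ_0 + 10·σ_1 + 3·σ_2 = 6(Δ_1 - Δ_0) = 24
  3·σ_1 + 8·σ_2 + 1·σ_3 = 6(Δ_2 - Δ_1) = -96
  1·σ_2 + 4·σ_3 + 1·σ_4 = 6(Δ_3 - Δ_2) = 150
Clamped end conditions give two more equations: 2h_0·σ_0 + h_0·σ_1 = 6(Δ_0 - s'(1)) = -30 and h_3·σ_3 + 2h_3·σ_4 = 6(s'(8) - Δ_3) = -66.
Hence σ_0 = -1285/94, σ_1 = 580/47, σ_2 = -1129/47, σ_3 = 2780/47, σ_4 = -2941/47.
On [3, 6], with s_1(x) = a_1 + b_1·(x - 3) + c_1·(x - 3)² + d_1·(x - 3)³: c_1 = σ_1/2 = 290/47, d_1 = (σ_2 - σ_1)/(6h_1) = -1709/846, b_1 = Δ_1 - h_1(2σ_1 + σ_2)/6 = 251/94.

-2.0201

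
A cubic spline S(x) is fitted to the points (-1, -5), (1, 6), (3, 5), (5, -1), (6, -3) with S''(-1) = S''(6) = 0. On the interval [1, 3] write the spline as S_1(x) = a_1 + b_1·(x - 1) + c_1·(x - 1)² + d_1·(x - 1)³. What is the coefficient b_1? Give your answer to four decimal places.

With σ_i denoting the second derivative at x_i, h_i = 2, 2, 2, 1, and Δ_i = (y_(i+1) − y_i)/h_i = 11/2, -1/2, -3, -2:
  2·σ_0 + 8·σ_1 + 2·σ_2 = 6(Δ_1 - Δ_0) = -36
  2·σ_1 + 8·σ_2 + 2·σ_3 = 6(Δ_2 - Δ_1) = -15
  2·σ_2 + 6·σ_3 + 1·σ_4 = 6(Δ_3 - Δ_2) = 6
Natural end conditions: σ_0 = σ_4 = 0.
Hence σ_0 = 0, σ_1 = -345/82, σ_2 = -48/41, σ_3 = 57/41, σ_4 = 0.
On [1, 3], with S_1(x) = a_1 + b_1·(x - 1) + c_1·(x - 1)² + d_1·(x - 1)³: c_1 = σ_1/2 = -345/164, d_1 = (σ_2 - σ_1)/(6h_1) = 83/328, b_1 = Δ_1 - h_1(2σ_1 + σ_2)/6 = 221/82.

2.6951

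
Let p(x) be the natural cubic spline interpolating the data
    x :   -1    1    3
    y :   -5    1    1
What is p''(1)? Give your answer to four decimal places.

With m_i denoting the second derivative at x_i, h_i = 2, 2, and Δ_i = (y_(i+1) − y_i)/h_i = 3, 0:
  2·m_0 + 8·m_1 + 2·m_2 = 6(Δ_1 - Δ_0) = -18
Natural end conditions: m_0 = m_2 = 0.
Hence m_0 = 0, m_1 = -9/4, m_2 = 0.

-2.2500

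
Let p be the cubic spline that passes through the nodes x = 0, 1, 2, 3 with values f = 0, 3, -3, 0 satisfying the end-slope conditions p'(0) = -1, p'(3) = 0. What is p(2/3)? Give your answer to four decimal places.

Write M_i for p''(x_i). With h_i = 1, 1, 1 and divided differences Δ_i = 3, -6, 3, the continuity of p' gives the tridiagonal system
  1·M_0 + 4·M_1 + 1·M_2 = 6(Δ_1 - Δ_0) = -54
  1·M_1 + 4·M_2 + 1·M_3 = 6(Δ_2 - Δ_1) = 54
Clamped end conditions give two more equations: 2h_0·M_0 + h_0·M_1 = 6(Δ_0 - p'(0)) = 24 and h_2·M_2 + 2h_2·M_3 = 6(p'(3) - Δ_2) = -18.
Solving the tridiagonal system: M_0 = 376/15, M_1 = -392/15, M_2 = 382/15, M_3 = -326/15.
On [0, 1], p(x) = 0 - 1·x + 188/15·x² - 128/15·x³.
With x = 2/3: p(2/3) = 962/405.

2.3753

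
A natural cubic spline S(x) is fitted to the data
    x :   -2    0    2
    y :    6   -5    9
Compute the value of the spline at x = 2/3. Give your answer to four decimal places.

-2.6481

Put M_i = S'' at the i-th knot. Here h = (2, 2) and Δ = (-11/2, 7), so the interior equations h_(i-1)·M_(i-1) + 2(h_(i-1)+h_i)·M_i + h_i·M_(i+1) = 6(Δ_i − Δ_(i-1)) read
  2·M_0 + 8·M_1 + 2·M_2 = 6(Δ_1 - Δ_0) = 75
Natural end conditions: M_0 = M_2 = 0.
Solving: M_0 = 0, M_1 = 75/8, M_2 = 0.
On [0, 2], S(x) = -5 + 3/4·x + 75/16·x² - 25/32·x³.
With x = 2/3: S(2/3) = -143/54.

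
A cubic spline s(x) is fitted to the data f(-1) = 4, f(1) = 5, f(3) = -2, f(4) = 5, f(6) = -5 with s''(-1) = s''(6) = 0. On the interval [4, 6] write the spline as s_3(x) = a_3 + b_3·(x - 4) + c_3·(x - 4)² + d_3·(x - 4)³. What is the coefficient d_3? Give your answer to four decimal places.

1.2109

Put M_i = s'' at the i-th knot. Here h = (2, 2, 1, 2) and Δ = (1/2, -7/2, 7, -5), so the interior equations h_(i-1)·M_(i-1) + 2(h_(i-1)+h_i)·M_i + h_i·M_(i+1) = 6(Δ_i − Δ_(i-1)) read
  2·M_0 + 8·M_1 + 2·M_2 = 6(Δ_1 - Δ_0) = -24
  2·M_1 + 6·M_2 + 1·M_3 = 6(Δ_2 - Δ_1) = 63
  1·M_2 + 6·M_3 + 2·M_4 = 6(Δ_3 - Δ_2) = -72
Natural end conditions: M_0 = M_4 = 0.
Solving the tridiagonal system: M_0 = 0, M_1 = -435/64, M_2 = 243/16, M_3 = -465/32, M_4 = 0.
On [4, 6], with s_3(x) = a_3 + b_3·(x - 4) + c_3·(x - 4)² + d_3·(x - 4)³: c_3 = M_3/2 = -465/64, d_3 = (M_4 - M_3)/(6h_3) = 155/128, b_3 = Δ_3 - h_3(2M_3 + M_4)/6 = 75/16.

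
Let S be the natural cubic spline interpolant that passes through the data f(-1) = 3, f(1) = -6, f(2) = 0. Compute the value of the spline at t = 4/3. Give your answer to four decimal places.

-4.6481

Let M_i = S''(x_i). Step sizes h_i = 2, 1; slopes of the chords Δ_i = (y_(i+1) - y_i)/h_i = -9/2, 6.
  2·M_0 + 6·M_1 + 1·M_2 = 6(Δ_1 - Δ_0) = 63
Natural end conditions: M_0 = M_2 = 0.
Hence M_0 = 0, M_1 = 21/2, M_2 = 0.
On [1, 2], S(t) = -6 + 5/2·(t - 1) + 21/4·(t - 1)² - 7/4·(t - 1)³.
With (t - 1) = 1/3: S(4/3) = -251/54.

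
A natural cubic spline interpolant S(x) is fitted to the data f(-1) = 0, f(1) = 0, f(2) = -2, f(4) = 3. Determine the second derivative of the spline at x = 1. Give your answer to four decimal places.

-2.8286

Let M_i = S''(x_i). Step sizes h_i = 2, 1, 2; slopes of the chords Δ_i = (y_(i+1) - y_i)/h_i = 0, -2, 5/2.
  2·M_0 + 6·M_1 + 1·M_2 = 6(Δ_1 - Δ_0) = -12
  1·M_1 + 6·M_2 + 2·M_3 = 6(Δ_2 - Δ_1) = 27
Natural end conditions: M_0 = M_3 = 0.
Solving the tridiagonal system: M_0 = 0, M_1 = -99/35, M_2 = 174/35, M_3 = 0.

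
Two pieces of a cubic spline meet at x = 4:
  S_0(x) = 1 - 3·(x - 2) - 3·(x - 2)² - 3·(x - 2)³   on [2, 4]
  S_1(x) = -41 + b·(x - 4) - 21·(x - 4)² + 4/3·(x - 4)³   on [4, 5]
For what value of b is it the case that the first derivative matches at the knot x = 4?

S_0'(x) = -3 - 6·(x - 2) - 9·(x - 2)², so S_0'(4) = -51. On the right, S_1'(4) = b, so b = -51.

-51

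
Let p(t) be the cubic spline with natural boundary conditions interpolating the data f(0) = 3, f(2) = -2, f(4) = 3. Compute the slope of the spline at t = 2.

0

With σ_i denoting the second derivative at x_i, h_i = 2, 2, and Δ_i = (y_(i+1) − y_i)/h_i = -5/2, 5/2:
  2·σ_0 + 8·σ_1 + 2·σ_2 = 6(Δ_1 - Δ_0) = 30
Natural end conditions: σ_0 = σ_2 = 0.
Solving the tridiagonal system: σ_0 = 0, σ_1 = 15/4, σ_2 = 0.
On [2, 4], p'(t) = b_1 + 2c_1·(t - 2) + 3d_1·(t - 2)² with b_1 = Δ_1 - h_1(2σ_1 + σ_2)/6 = 0, c_1 = σ_1/2 = 15/8, d_1 = (σ_2 - σ_1)/(6h_1) = -5/16. So p'(2) = 0.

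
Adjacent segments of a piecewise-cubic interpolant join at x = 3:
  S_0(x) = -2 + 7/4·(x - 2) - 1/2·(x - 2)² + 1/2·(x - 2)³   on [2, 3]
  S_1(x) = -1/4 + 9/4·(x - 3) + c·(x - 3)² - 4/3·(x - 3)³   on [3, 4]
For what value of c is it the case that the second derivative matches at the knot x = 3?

S_0''(x) = -1 + 3·(x - 2), so S_0''(3) = 2. On the right, S_1''(3) = 2c, so c = 1.

1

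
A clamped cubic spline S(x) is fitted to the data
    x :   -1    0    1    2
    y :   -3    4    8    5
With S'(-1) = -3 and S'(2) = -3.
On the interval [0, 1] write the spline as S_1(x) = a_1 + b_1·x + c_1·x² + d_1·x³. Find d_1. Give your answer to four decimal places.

0.4000

With m_i denoting the second derivative at x_i, h_i = 1, 1, 1, and Δ_i = (y_(i+1) − y_i)/h_i = 7, 4, -3:
  1·m_0 + 4·m_1 + 1·m_2 = 6(Δ_1 - Δ_0) = -18
  1·m_1 + 4·m_2 + 1·m_3 = 6(Δ_2 - Δ_1) = -42
Clamped end conditions give two more equations: 2h_0·m_0 + h_0·m_1 = 6(Δ_0 - S'(-1)) = 60 and h_2·m_2 + 2h_2·m_3 = 6(S'(2) - Δ_2) = 0.
Hence m_0 = 178/5, m_1 = -56/5, m_2 = -44/5, m_3 = 22/5.
On [0, 1], with S_1(x) = a_1 + b_1·x + c_1·x² + d_1·x³: c_1 = m_1/2 = -28/5, d_1 = (m_2 - m_1)/(6h_1) = 2/5, b_1 = Δ_1 - h_1(2m_1 + m_2)/6 = 46/5.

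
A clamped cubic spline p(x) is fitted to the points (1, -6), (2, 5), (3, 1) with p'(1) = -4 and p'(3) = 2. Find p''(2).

-51

Let m_i = p''(x_i). Step sizes h_i = 1, 1; slopes of the chords Δ_i = (y_(i+1) - y_i)/h_i = 11, -4.
  1·m_0 + 4·m_1 + 1·m_2 = 6(Δ_1 - Δ_0) = -90
Clamped end conditions give two more equations: 2h_0·m_0 + h_0·m_1 = 6(Δ_0 - p'(1)) = 90 and h_1·m_1 + 2h_1·m_2 = 6(p'(3) - Δ_1) = 36.
Hence m_0 = 141/2, m_1 = -51, m_2 = 87/2.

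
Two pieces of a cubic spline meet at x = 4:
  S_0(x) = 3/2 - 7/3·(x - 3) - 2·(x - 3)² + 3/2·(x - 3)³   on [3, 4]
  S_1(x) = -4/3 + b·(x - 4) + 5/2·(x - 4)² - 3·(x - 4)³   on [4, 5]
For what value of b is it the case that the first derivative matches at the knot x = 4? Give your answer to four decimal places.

-1.8333

S_0'(x) = -7/3 - 4·(x - 3) + 9/2·(x - 3)², so S_0'(4) = -11/6. On the right, S_1'(4) = b, so b = -11/6.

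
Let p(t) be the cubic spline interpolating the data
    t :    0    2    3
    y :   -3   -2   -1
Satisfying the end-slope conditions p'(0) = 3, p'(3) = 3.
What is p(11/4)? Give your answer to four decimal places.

-1.5898

Put M_i = p'' at the i-th knot. Here h = (2, 1) and Δ = (1/2, 1), so the interior equations h_(i-1)·M_(i-1) + 2(h_(i-1)+h_i)·M_i + h_i·M_(i+1) = 6(Δ_i − Δ_(i-1)) read
  2·M_0 + 6·M_1 + 1·M_2 = 6(Δ_1 - Δ_0) = 3
Clamped end conditions give two more equations: 2h_0·M_0 + h_0·M_1 = 6(Δ_0 - p'(0)) = -15 and h_1·M_1 + 2h_1·M_2 = 6(p'(3) - Δ_1) = 12.
Forward elimination and back-substitution give M_0 = -17/4, M_1 = 1, M_2 = 11/2.
On [2, 3], p(t) = -2 - 1/4·(t - 2) + 1/2·(t - 2)² + 3/4·(t - 2)³.
With (t - 2) = 3/4: p(11/4) = -407/256.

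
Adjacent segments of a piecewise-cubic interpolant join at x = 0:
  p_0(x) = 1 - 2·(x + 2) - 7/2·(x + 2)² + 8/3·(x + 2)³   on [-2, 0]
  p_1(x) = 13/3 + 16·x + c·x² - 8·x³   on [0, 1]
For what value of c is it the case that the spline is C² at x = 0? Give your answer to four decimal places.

12.5000

p_0''(x) = -7 + 16·(x + 2), so p_0''(0) = 25. On the right, p_1''(0) = 2c, so c = 25/2.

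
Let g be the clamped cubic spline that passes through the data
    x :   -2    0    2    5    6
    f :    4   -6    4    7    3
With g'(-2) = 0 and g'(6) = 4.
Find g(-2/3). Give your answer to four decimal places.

-2.8951

Let σ_i = g''(x_i). Step sizes h_i = 2, 2, 3, 1; slopes of the chords Δ_i = (y_(i+1) - y_i)/h_i = -5, 5, 1, -4.
  2·σ_0 + 8·σ_1 + 2·σ_2 = 6(Δ_1 - Δ_0) = 60
  2·σ_1 + 10·σ_2 + 3·σ_3 = 6(Δ_2 - Δ_1) = -24
  3·σ_2 + 8·σ_3 + 1·σ_4 = 6(Δ_3 - Δ_2) = -30
Clamped end conditions give two more equations: 2h_0·σ_0 + h_0·σ_1 = 6(Δ_0 - g'(-2)) = -30 and h_3·σ_3 + 2h_3·σ_4 = 6(g'(6) - Δ_3) = 48.
Hence σ_0 = -637/48, σ_1 = 277/24, σ_2 = -139/48, σ_3 = -145/24, σ_4 = 1297/48.
On [-2, 0], g(x) = 4 + 0·(x + 2) - 637/96·(x + 2)² + 397/192·(x + 2)³.
With (x + 2) = 4/3: g(-2/3) = -469/162.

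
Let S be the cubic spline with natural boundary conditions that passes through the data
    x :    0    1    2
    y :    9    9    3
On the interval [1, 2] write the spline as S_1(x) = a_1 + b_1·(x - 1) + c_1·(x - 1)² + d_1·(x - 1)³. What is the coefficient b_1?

With M_i denoting the second derivative at x_i, h_i = 1, 1, and Δ_i = (y_(i+1) − y_i)/h_i = 0, -6:
  1·M_0 + 4·M_1 + 1·M_2 = 6(Δ_1 - Δ_0) = -36
Natural end conditions: M_0 = M_2 = 0.
Solving: M_0 = 0, M_1 = -9, M_2 = 0.
On [1, 2], with S_1(x) = a_1 + b_1·(x - 1) + c_1·(x - 1)² + d_1·(x - 1)³: c_1 = M_1/2 = -9/2, d_1 = (M_2 - M_1)/(6h_1) = 3/2, b_1 = Δ_1 - h_1(2M_1 + M_2)/6 = -3.

-3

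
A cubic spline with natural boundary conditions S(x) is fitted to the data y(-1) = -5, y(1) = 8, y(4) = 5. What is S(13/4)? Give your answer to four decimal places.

7.3320

Put σ_i = S'' at the i-th knot. Here h = (2, 3) and Δ = (13/2, -1), so the interior equations h_(i-1)·σ_(i-1) + 2(h_(i-1)+h_i)·σ_i + h_i·σ_(i+1) = 6(Δ_i − Δ_(i-1)) read
  2·σ_0 + 10·σ_1 + 3·σ_2 = 6(Δ_1 - Δ_0) = -45
Natural end conditions: σ_0 = σ_2 = 0.
Solving: σ_0 = 0, σ_1 = -9/2, σ_2 = 0.
On [1, 4], S(x) = 8 + 7/2·(x - 1) - 9/4·(x - 1)² + 1/4·(x - 1)³.
With (x - 1) = 9/4: S(13/4) = 1877/256.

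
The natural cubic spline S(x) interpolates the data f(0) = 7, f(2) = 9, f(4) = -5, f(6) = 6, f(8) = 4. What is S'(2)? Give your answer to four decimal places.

Write M_i for S''(x_i). With h_i = 2, 2, 2, 2 and divided differences Δ_i = 1, -7, 11/2, -1, the continuity of S' gives the tridiagonal system
  2·M_0 + 8·M_1 + 2·M_2 = 6(Δ_1 - Δ_0) = -48
  2·M_1 + 8·M_2 + 2·M_3 = 6(Δ_2 - Δ_1) = 75
  2·M_2 + 8·M_3 + 2·M_4 = 6(Δ_3 - Δ_2) = -39
Natural end conditions: M_0 = M_4 = 0.
Forward elimination and back-substitution give M_0 = 0, M_1 = -1059/112, M_2 = 387/28, M_3 = -933/112, M_4 = 0.
On [2, 4], S'(x) = b_1 + 2c_1·(x - 2) + 3d_1·(x - 2)² with b_1 = Δ_1 - h_1(2M_1 + M_2)/6 = -297/56, c_1 = M_1/2 = -1059/224, d_1 = (M_2 - M_1)/(6h_1) = 869/448. So S'(2) = -297/56.

-5.3036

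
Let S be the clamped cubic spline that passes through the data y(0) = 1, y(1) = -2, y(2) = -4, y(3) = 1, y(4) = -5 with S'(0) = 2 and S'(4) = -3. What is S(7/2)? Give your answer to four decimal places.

-1.7433

Let M_i = S''(x_i). Step sizes h_i = 1, 1, 1, 1; slopes of the chords Δ_i = (y_(i+1) - y_i)/h_i = -3, -2, 5, -6.
  1·M_0 + 4·M_1 + 1·M_2 = 6(Δ_1 - Δ_0) = 6
  1·M_1 + 4·M_2 + 1·M_3 = 6(Δ_2 - Δ_1) = 42
  1·M_2 + 4·M_3 + 1·M_4 = 6(Δ_3 - Δ_2) = -66
Clamped end conditions give two more equations: 2h_0·M_0 + h_0·M_1 = 6(Δ_0 - S'(0)) = -30 and h_3·M_3 + 2h_3·M_4 = 6(S'(4) - Δ_3) = 18.
Hence M_0 = -437/28, M_1 = 17/14, M_2 = 67/4, M_3 = -367/14, M_4 = 619/28.
On [3, 4], S(x) = 1 - 53/56·(x - 3) - 367/28·(x - 3)² + 451/56·(x - 3)³.
With (x - 3) = 1/2: S(7/2) = -781/448.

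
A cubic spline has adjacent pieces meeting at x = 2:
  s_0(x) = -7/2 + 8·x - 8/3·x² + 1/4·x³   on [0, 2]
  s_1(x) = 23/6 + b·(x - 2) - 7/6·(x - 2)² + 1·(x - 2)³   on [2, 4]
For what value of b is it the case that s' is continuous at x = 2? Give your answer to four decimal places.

s_0'(x) = 8 - 16/3·x + 3/4·x², so s_0'(2) = 1/3. On the right, s_1'(2) = b, so b = 1/3.

0.3333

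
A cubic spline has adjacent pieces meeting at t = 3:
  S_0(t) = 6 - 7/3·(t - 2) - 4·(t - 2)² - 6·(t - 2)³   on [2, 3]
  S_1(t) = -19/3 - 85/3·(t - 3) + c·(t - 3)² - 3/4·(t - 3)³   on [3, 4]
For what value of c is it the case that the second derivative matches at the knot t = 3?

-22

S_0''(t) = -8 - 36·(t - 2), so S_0''(3) = -44. On the right, S_1''(3) = 2c, so c = -22.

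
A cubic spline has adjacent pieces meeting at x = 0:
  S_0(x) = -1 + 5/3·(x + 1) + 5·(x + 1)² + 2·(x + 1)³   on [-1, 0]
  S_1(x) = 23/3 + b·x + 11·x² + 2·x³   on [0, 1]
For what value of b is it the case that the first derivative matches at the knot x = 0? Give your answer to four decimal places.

17.6667

S_0'(x) = 5/3 + 10·(x + 1) + 6·(x + 1)², so S_0'(0) = 53/3. On the right, S_1'(0) = b, so b = 53/3.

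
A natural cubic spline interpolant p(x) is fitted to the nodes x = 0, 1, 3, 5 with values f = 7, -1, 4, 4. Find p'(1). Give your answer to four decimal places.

Write σ_i for p''(x_i). With h_i = 1, 2, 2 and divided differences Δ_i = -8, 5/2, 0, the continuity of p' gives the tridiagonal system
  1·σ_0 + 6·σ_1 + 2·σ_2 = 6(Δ_1 - Δ_0) = 63
  2·σ_1 + 8·σ_2 + 2·σ_3 = 6(Δ_2 - Δ_1) = -15
Natural end conditions: σ_0 = σ_3 = 0.
Forward elimination and back-substitution give σ_0 = 0, σ_1 = 267/22, σ_2 = -54/11, σ_3 = 0.
On [1, 3], p'(x) = b_1 + 2c_1·(x - 1) + 3d_1·(x - 1)² with b_1 = Δ_1 - h_1(2σ_1 + σ_2)/6 = -87/22, c_1 = σ_1/2 = 267/44, d_1 = (σ_2 - σ_1)/(6h_1) = -125/88. So p'(1) = -87/22.

-3.9545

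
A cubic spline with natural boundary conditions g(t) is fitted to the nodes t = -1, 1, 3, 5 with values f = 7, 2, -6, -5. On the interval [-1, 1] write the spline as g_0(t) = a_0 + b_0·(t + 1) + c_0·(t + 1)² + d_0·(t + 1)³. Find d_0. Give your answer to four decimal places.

Put σ_i = g'' at the i-th knot. Here h = (2, 2, 2) and Δ = (-5/2, -4, 1/2), so the interior equations h_(i-1)·σ_(i-1) + 2(h_(i-1)+h_i)·σ_i + h_i·σ_(i+1) = 6(Δ_i − Δ_(i-1)) read
  2·σ_0 + 8·σ_1 + 2·σ_2 = 6(Δ_1 - Δ_0) = -9
  2·σ_1 + 8·σ_2 + 2·σ_3 = 6(Δ_2 - Δ_1) = 27
Natural end conditions: σ_0 = σ_3 = 0.
Solving the tridiagonal system: σ_0 = 0, σ_1 = -21/10, σ_2 = 39/10, σ_3 = 0.
On [-1, 1], with g_0(t) = a_0 + b_0·(t + 1) + c_0·(t + 1)² + d_0·(t + 1)³: c_0 = σ_0/2 = 0, d_0 = (σ_1 - σ_0)/(6h_0) = -7/40, b_0 = Δ_0 - h_0(2σ_0 + σ_1)/6 = -9/5.

-0.1750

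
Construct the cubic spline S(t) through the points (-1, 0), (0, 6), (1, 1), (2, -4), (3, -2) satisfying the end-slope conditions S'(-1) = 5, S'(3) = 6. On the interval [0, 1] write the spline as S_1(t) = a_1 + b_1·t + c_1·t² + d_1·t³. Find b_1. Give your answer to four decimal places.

1.3393

With M_i denoting the second derivative at x_i, h_i = 1, 1, 1, 1, and Δ_i = (y_(i+1) − y_i)/h_i = 6, -5, -5, 2:
  1·M_0 + 4·M_1 + 1·M_2 = 6(Δ_1 - Δ_0) = -66
  1·M_1 + 4·M_2 + 1·M_3 = 6(Δ_2 - Δ_1) = 0
  1·M_2 + 4·M_3 + 1·M_4 = 6(Δ_3 - Δ_2) = 42
Clamped end conditions give two more equations: 2h_0·M_0 + h_0·M_1 = 6(Δ_0 - S'(-1)) = 6 and h_3·M_3 + 2h_3·M_4 = 6(S'(3) - Δ_3) = 24.
Solving the tridiagonal system: M_0 = 373/28, M_1 = -289/14, M_2 = 13/4, M_3 = 107/14, M_4 = 229/28.
On [0, 1], with S_1(t) = a_1 + b_1·t + c_1·t² + d_1·t³: c_1 = M_1/2 = -289/28, d_1 = (M_2 - M_1)/(6h_1) = 223/56, b_1 = Δ_1 - h_1(2M_1 + M_2)/6 = 75/56.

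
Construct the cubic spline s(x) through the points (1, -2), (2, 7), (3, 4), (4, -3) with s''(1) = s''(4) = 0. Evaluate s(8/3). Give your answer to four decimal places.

5.9679

Let M_i = s''(x_i). Step sizes h_i = 1, 1, 1; slopes of the chords Δ_i = (y_(i+1) - y_i)/h_i = 9, -3, -7.
  1·M_0 + 4·M_1 + 1·M_2 = 6(Δ_1 - Δ_0) = -72
  1·M_1 + 4·M_2 + 1·M_3 = 6(Δ_2 - Δ_1) = -24
Natural end conditions: M_0 = M_3 = 0.
Solving the tridiagonal system: M_0 = 0, M_1 = -88/5, M_2 = -8/5, M_3 = 0.
On [2, 3], s(x) = 7 + 47/15·(x - 2) - 44/5·(x - 2)² + 8/3·(x - 2)³.
With (x - 2) = 2/3: s(8/3) = 2417/405.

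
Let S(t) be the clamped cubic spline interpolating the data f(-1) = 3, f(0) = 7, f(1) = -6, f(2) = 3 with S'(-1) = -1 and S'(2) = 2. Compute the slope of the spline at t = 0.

-6

Let m_i = S''(x_i). Step sizes h_i = 1, 1, 1; slopes of the chords Δ_i = (y_(i+1) - y_i)/h_i = 4, -13, 9.
  1·m_0 + 4·m_1 + 1·m_2 = 6(Δ_1 - Δ_0) = -102
  1·m_1 + 4·m_2 + 1·m_3 = 6(Δ_2 - Δ_1) = 132
Clamped end conditions give two more equations: 2h_0·m_0 + h_0·m_1 = 6(Δ_0 - S'(-1)) = 30 and h_2·m_2 + 2h_2·m_3 = 6(S'(2) - Δ_2) = -42.
Solving the tridiagonal system: m_0 = 40, m_1 = -50, m_2 = 58, m_3 = -50.
On [0, 1], S'(t) = b_1 + 2c_1·t + 3d_1·t² with b_1 = Δ_1 - h_1(2m_1 + m_2)/6 = -6, c_1 = m_1/2 = -25, d_1 = (m_2 - m_1)/(6h_1) = 18. So S'(0) = -6.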